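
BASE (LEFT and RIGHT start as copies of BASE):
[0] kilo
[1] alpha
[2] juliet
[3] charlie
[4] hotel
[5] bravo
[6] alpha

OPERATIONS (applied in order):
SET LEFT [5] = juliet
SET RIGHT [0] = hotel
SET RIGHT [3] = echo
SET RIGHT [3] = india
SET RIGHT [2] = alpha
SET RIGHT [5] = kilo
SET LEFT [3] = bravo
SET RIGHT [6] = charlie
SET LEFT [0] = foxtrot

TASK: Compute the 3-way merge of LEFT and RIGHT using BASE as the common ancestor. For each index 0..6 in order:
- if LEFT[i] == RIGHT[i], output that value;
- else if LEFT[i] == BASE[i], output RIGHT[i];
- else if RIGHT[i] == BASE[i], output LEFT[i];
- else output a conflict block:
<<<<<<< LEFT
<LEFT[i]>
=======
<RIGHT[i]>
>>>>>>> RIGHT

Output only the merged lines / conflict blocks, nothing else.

Answer: <<<<<<< LEFT
foxtrot
=======
hotel
>>>>>>> RIGHT
alpha
alpha
<<<<<<< LEFT
bravo
=======
india
>>>>>>> RIGHT
hotel
<<<<<<< LEFT
juliet
=======
kilo
>>>>>>> RIGHT
charlie

Derivation:
Final LEFT:  [foxtrot, alpha, juliet, bravo, hotel, juliet, alpha]
Final RIGHT: [hotel, alpha, alpha, india, hotel, kilo, charlie]
i=0: BASE=kilo L=foxtrot R=hotel all differ -> CONFLICT
i=1: L=alpha R=alpha -> agree -> alpha
i=2: L=juliet=BASE, R=alpha -> take RIGHT -> alpha
i=3: BASE=charlie L=bravo R=india all differ -> CONFLICT
i=4: L=hotel R=hotel -> agree -> hotel
i=5: BASE=bravo L=juliet R=kilo all differ -> CONFLICT
i=6: L=alpha=BASE, R=charlie -> take RIGHT -> charlie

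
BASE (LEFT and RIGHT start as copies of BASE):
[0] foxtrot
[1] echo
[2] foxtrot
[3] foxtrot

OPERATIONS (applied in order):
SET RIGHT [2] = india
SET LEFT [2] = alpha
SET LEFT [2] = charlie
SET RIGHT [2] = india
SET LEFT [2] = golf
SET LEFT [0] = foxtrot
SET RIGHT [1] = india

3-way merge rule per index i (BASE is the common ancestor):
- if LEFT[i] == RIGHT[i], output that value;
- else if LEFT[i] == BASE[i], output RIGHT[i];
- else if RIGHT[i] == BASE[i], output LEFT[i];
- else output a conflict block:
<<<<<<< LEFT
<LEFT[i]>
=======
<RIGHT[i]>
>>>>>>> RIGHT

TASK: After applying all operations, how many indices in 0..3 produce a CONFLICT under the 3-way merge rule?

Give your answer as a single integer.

Answer: 1

Derivation:
Final LEFT:  [foxtrot, echo, golf, foxtrot]
Final RIGHT: [foxtrot, india, india, foxtrot]
i=0: L=foxtrot R=foxtrot -> agree -> foxtrot
i=1: L=echo=BASE, R=india -> take RIGHT -> india
i=2: BASE=foxtrot L=golf R=india all differ -> CONFLICT
i=3: L=foxtrot R=foxtrot -> agree -> foxtrot
Conflict count: 1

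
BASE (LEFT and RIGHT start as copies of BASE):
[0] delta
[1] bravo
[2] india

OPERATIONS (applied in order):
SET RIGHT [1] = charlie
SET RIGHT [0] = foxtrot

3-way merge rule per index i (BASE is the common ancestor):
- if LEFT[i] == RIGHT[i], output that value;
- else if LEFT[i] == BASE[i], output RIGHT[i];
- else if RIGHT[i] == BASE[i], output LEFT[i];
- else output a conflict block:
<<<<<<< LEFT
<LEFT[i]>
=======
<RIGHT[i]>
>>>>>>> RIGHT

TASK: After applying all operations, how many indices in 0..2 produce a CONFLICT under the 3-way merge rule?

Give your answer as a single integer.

Answer: 0

Derivation:
Final LEFT:  [delta, bravo, india]
Final RIGHT: [foxtrot, charlie, india]
i=0: L=delta=BASE, R=foxtrot -> take RIGHT -> foxtrot
i=1: L=bravo=BASE, R=charlie -> take RIGHT -> charlie
i=2: L=india R=india -> agree -> india
Conflict count: 0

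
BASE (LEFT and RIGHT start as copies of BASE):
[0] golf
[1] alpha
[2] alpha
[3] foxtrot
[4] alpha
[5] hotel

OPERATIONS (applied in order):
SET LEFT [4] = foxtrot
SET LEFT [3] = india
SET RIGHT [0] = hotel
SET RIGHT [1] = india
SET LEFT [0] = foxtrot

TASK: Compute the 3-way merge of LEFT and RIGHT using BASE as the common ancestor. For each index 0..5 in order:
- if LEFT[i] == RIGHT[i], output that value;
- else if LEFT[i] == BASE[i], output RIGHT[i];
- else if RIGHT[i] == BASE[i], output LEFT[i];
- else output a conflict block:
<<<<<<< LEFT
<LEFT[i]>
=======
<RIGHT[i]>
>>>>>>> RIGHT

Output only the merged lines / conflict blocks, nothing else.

Answer: <<<<<<< LEFT
foxtrot
=======
hotel
>>>>>>> RIGHT
india
alpha
india
foxtrot
hotel

Derivation:
Final LEFT:  [foxtrot, alpha, alpha, india, foxtrot, hotel]
Final RIGHT: [hotel, india, alpha, foxtrot, alpha, hotel]
i=0: BASE=golf L=foxtrot R=hotel all differ -> CONFLICT
i=1: L=alpha=BASE, R=india -> take RIGHT -> india
i=2: L=alpha R=alpha -> agree -> alpha
i=3: L=india, R=foxtrot=BASE -> take LEFT -> india
i=4: L=foxtrot, R=alpha=BASE -> take LEFT -> foxtrot
i=5: L=hotel R=hotel -> agree -> hotel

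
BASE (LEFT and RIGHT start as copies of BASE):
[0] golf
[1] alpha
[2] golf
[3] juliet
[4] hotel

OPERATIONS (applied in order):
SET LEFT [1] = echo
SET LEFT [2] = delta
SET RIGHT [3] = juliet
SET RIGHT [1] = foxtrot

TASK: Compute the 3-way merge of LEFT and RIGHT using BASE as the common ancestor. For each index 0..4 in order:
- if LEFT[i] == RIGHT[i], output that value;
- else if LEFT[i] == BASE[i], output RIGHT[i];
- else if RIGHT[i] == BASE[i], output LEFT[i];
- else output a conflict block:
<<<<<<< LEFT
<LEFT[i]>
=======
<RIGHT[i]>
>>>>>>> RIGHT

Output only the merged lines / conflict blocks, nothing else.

Answer: golf
<<<<<<< LEFT
echo
=======
foxtrot
>>>>>>> RIGHT
delta
juliet
hotel

Derivation:
Final LEFT:  [golf, echo, delta, juliet, hotel]
Final RIGHT: [golf, foxtrot, golf, juliet, hotel]
i=0: L=golf R=golf -> agree -> golf
i=1: BASE=alpha L=echo R=foxtrot all differ -> CONFLICT
i=2: L=delta, R=golf=BASE -> take LEFT -> delta
i=3: L=juliet R=juliet -> agree -> juliet
i=4: L=hotel R=hotel -> agree -> hotel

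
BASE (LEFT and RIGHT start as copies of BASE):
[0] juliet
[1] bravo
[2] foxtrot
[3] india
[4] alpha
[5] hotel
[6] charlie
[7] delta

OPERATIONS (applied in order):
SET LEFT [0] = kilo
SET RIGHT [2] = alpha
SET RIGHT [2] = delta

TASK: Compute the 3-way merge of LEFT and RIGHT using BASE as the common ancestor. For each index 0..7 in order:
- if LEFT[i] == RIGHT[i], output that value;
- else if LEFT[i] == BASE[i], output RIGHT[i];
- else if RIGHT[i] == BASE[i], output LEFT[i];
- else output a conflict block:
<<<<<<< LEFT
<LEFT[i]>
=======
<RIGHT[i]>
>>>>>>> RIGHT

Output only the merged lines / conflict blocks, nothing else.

Answer: kilo
bravo
delta
india
alpha
hotel
charlie
delta

Derivation:
Final LEFT:  [kilo, bravo, foxtrot, india, alpha, hotel, charlie, delta]
Final RIGHT: [juliet, bravo, delta, india, alpha, hotel, charlie, delta]
i=0: L=kilo, R=juliet=BASE -> take LEFT -> kilo
i=1: L=bravo R=bravo -> agree -> bravo
i=2: L=foxtrot=BASE, R=delta -> take RIGHT -> delta
i=3: L=india R=india -> agree -> india
i=4: L=alpha R=alpha -> agree -> alpha
i=5: L=hotel R=hotel -> agree -> hotel
i=6: L=charlie R=charlie -> agree -> charlie
i=7: L=delta R=delta -> agree -> delta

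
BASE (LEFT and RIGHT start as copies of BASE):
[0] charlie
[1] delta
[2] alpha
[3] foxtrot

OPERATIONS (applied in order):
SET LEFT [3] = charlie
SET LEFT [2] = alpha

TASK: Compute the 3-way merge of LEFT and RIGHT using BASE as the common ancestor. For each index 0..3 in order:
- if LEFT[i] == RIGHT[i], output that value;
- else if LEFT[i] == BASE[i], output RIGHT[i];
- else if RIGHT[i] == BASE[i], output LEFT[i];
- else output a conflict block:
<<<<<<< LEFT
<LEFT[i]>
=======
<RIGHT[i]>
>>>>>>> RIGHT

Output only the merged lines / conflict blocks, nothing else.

Answer: charlie
delta
alpha
charlie

Derivation:
Final LEFT:  [charlie, delta, alpha, charlie]
Final RIGHT: [charlie, delta, alpha, foxtrot]
i=0: L=charlie R=charlie -> agree -> charlie
i=1: L=delta R=delta -> agree -> delta
i=2: L=alpha R=alpha -> agree -> alpha
i=3: L=charlie, R=foxtrot=BASE -> take LEFT -> charlie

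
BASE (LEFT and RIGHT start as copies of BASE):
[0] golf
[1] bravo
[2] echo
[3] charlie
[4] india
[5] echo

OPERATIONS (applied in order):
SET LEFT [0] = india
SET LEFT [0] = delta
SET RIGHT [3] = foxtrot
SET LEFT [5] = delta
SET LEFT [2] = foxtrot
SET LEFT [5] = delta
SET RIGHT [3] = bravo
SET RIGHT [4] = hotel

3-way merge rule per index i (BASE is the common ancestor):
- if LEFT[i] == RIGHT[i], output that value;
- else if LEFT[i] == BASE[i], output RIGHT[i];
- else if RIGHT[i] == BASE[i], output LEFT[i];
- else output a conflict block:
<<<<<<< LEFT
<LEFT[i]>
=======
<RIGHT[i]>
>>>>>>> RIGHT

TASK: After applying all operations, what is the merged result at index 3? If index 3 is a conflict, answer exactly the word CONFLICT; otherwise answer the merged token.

Final LEFT:  [delta, bravo, foxtrot, charlie, india, delta]
Final RIGHT: [golf, bravo, echo, bravo, hotel, echo]
i=0: L=delta, R=golf=BASE -> take LEFT -> delta
i=1: L=bravo R=bravo -> agree -> bravo
i=2: L=foxtrot, R=echo=BASE -> take LEFT -> foxtrot
i=3: L=charlie=BASE, R=bravo -> take RIGHT -> bravo
i=4: L=india=BASE, R=hotel -> take RIGHT -> hotel
i=5: L=delta, R=echo=BASE -> take LEFT -> delta
Index 3 -> bravo

Answer: bravo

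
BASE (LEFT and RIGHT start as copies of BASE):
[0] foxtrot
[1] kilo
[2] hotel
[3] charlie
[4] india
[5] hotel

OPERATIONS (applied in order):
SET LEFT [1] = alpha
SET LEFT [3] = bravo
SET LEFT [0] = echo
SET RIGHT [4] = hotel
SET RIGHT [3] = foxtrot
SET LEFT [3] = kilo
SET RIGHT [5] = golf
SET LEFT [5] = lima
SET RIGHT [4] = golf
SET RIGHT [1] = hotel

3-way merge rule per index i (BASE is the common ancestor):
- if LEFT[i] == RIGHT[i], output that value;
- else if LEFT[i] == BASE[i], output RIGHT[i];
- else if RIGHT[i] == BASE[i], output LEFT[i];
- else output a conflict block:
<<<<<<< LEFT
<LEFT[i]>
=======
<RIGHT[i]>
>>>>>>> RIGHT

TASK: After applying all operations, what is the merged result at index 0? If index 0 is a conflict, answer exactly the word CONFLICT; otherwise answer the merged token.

Final LEFT:  [echo, alpha, hotel, kilo, india, lima]
Final RIGHT: [foxtrot, hotel, hotel, foxtrot, golf, golf]
i=0: L=echo, R=foxtrot=BASE -> take LEFT -> echo
i=1: BASE=kilo L=alpha R=hotel all differ -> CONFLICT
i=2: L=hotel R=hotel -> agree -> hotel
i=3: BASE=charlie L=kilo R=foxtrot all differ -> CONFLICT
i=4: L=india=BASE, R=golf -> take RIGHT -> golf
i=5: BASE=hotel L=lima R=golf all differ -> CONFLICT
Index 0 -> echo

Answer: echo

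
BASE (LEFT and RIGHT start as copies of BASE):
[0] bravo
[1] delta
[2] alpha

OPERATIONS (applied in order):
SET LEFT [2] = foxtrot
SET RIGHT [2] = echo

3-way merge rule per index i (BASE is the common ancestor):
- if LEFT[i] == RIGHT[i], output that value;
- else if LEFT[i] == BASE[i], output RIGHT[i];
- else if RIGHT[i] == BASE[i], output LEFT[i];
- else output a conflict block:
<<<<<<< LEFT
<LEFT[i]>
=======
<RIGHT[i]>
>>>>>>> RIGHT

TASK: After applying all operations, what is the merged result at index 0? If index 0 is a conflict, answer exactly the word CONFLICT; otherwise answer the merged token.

Final LEFT:  [bravo, delta, foxtrot]
Final RIGHT: [bravo, delta, echo]
i=0: L=bravo R=bravo -> agree -> bravo
i=1: L=delta R=delta -> agree -> delta
i=2: BASE=alpha L=foxtrot R=echo all differ -> CONFLICT
Index 0 -> bravo

Answer: bravo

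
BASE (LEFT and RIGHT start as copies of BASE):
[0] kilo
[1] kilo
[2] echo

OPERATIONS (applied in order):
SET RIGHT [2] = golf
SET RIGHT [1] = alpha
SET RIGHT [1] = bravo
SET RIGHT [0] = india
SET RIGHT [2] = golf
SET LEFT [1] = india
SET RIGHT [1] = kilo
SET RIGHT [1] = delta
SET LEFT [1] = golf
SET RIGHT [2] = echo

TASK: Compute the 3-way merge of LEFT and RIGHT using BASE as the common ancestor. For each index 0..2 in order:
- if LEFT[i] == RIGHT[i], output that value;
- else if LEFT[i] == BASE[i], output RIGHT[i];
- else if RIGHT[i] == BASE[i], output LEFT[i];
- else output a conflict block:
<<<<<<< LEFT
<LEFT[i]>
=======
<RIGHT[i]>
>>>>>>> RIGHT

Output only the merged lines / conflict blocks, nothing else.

Final LEFT:  [kilo, golf, echo]
Final RIGHT: [india, delta, echo]
i=0: L=kilo=BASE, R=india -> take RIGHT -> india
i=1: BASE=kilo L=golf R=delta all differ -> CONFLICT
i=2: L=echo R=echo -> agree -> echo

Answer: india
<<<<<<< LEFT
golf
=======
delta
>>>>>>> RIGHT
echo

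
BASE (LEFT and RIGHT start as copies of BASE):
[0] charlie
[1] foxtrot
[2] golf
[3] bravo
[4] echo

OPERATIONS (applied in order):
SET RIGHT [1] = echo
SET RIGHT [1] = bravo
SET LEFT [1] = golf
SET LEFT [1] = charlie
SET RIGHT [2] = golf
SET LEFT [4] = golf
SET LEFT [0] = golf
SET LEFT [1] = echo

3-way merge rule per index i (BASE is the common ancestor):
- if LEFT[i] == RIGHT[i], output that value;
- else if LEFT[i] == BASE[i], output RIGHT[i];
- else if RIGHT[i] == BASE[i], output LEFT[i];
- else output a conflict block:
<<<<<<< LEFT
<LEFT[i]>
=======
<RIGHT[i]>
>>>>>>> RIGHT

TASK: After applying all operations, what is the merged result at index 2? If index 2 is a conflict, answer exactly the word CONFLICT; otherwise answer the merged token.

Answer: golf

Derivation:
Final LEFT:  [golf, echo, golf, bravo, golf]
Final RIGHT: [charlie, bravo, golf, bravo, echo]
i=0: L=golf, R=charlie=BASE -> take LEFT -> golf
i=1: BASE=foxtrot L=echo R=bravo all differ -> CONFLICT
i=2: L=golf R=golf -> agree -> golf
i=3: L=bravo R=bravo -> agree -> bravo
i=4: L=golf, R=echo=BASE -> take LEFT -> golf
Index 2 -> golf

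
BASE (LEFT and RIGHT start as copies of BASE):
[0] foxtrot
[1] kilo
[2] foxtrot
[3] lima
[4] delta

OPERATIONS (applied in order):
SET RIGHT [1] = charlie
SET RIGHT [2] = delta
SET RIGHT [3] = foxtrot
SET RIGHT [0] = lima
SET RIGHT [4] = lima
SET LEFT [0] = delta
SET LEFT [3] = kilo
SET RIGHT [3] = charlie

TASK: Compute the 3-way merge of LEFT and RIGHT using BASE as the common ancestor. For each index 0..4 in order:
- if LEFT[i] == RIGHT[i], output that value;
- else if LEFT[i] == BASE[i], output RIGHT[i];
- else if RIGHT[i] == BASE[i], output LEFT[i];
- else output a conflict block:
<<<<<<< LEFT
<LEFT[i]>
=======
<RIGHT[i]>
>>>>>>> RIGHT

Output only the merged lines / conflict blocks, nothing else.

Final LEFT:  [delta, kilo, foxtrot, kilo, delta]
Final RIGHT: [lima, charlie, delta, charlie, lima]
i=0: BASE=foxtrot L=delta R=lima all differ -> CONFLICT
i=1: L=kilo=BASE, R=charlie -> take RIGHT -> charlie
i=2: L=foxtrot=BASE, R=delta -> take RIGHT -> delta
i=3: BASE=lima L=kilo R=charlie all differ -> CONFLICT
i=4: L=delta=BASE, R=lima -> take RIGHT -> lima

Answer: <<<<<<< LEFT
delta
=======
lima
>>>>>>> RIGHT
charlie
delta
<<<<<<< LEFT
kilo
=======
charlie
>>>>>>> RIGHT
lima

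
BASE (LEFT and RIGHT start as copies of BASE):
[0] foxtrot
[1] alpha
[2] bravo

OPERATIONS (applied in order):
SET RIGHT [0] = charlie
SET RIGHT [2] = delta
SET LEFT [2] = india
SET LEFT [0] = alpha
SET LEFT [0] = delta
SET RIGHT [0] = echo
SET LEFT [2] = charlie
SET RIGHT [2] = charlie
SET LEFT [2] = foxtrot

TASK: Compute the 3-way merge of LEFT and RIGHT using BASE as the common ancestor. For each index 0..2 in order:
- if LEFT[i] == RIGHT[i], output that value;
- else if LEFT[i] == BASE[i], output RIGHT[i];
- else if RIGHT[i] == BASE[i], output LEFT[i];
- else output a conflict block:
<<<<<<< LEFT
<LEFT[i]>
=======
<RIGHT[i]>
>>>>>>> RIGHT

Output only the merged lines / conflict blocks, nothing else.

Answer: <<<<<<< LEFT
delta
=======
echo
>>>>>>> RIGHT
alpha
<<<<<<< LEFT
foxtrot
=======
charlie
>>>>>>> RIGHT

Derivation:
Final LEFT:  [delta, alpha, foxtrot]
Final RIGHT: [echo, alpha, charlie]
i=0: BASE=foxtrot L=delta R=echo all differ -> CONFLICT
i=1: L=alpha R=alpha -> agree -> alpha
i=2: BASE=bravo L=foxtrot R=charlie all differ -> CONFLICT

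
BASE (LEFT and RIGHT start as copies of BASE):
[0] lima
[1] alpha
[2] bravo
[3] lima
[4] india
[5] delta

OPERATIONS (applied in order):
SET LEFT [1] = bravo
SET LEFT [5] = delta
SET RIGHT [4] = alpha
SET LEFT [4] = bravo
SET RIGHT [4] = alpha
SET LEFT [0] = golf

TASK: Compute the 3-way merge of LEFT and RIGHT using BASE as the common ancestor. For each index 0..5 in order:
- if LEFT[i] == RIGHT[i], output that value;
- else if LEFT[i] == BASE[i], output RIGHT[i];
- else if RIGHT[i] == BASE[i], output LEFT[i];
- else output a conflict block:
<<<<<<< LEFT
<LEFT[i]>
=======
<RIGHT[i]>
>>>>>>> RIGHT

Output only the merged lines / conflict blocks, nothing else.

Final LEFT:  [golf, bravo, bravo, lima, bravo, delta]
Final RIGHT: [lima, alpha, bravo, lima, alpha, delta]
i=0: L=golf, R=lima=BASE -> take LEFT -> golf
i=1: L=bravo, R=alpha=BASE -> take LEFT -> bravo
i=2: L=bravo R=bravo -> agree -> bravo
i=3: L=lima R=lima -> agree -> lima
i=4: BASE=india L=bravo R=alpha all differ -> CONFLICT
i=5: L=delta R=delta -> agree -> delta

Answer: golf
bravo
bravo
lima
<<<<<<< LEFT
bravo
=======
alpha
>>>>>>> RIGHT
delta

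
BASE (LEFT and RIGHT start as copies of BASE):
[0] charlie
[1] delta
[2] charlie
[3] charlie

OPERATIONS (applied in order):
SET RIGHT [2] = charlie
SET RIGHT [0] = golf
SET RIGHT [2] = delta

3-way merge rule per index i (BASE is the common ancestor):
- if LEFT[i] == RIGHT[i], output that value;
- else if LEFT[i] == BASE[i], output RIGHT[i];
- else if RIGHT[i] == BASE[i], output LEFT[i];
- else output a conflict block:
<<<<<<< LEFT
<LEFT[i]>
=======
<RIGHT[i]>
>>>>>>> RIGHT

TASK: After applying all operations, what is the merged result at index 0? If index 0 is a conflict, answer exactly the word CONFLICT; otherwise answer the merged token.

Final LEFT:  [charlie, delta, charlie, charlie]
Final RIGHT: [golf, delta, delta, charlie]
i=0: L=charlie=BASE, R=golf -> take RIGHT -> golf
i=1: L=delta R=delta -> agree -> delta
i=2: L=charlie=BASE, R=delta -> take RIGHT -> delta
i=3: L=charlie R=charlie -> agree -> charlie
Index 0 -> golf

Answer: golf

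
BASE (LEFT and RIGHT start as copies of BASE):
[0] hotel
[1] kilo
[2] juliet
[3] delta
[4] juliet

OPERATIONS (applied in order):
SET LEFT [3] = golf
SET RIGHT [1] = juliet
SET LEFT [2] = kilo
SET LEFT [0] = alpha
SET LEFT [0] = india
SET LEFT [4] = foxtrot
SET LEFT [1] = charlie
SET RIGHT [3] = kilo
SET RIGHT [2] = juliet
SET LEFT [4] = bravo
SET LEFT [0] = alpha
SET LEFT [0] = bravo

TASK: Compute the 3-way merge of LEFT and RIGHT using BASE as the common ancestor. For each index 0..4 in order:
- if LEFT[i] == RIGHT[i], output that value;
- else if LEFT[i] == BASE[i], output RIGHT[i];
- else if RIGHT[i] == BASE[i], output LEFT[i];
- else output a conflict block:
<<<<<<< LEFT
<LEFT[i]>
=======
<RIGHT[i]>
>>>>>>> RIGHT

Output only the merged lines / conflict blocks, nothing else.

Answer: bravo
<<<<<<< LEFT
charlie
=======
juliet
>>>>>>> RIGHT
kilo
<<<<<<< LEFT
golf
=======
kilo
>>>>>>> RIGHT
bravo

Derivation:
Final LEFT:  [bravo, charlie, kilo, golf, bravo]
Final RIGHT: [hotel, juliet, juliet, kilo, juliet]
i=0: L=bravo, R=hotel=BASE -> take LEFT -> bravo
i=1: BASE=kilo L=charlie R=juliet all differ -> CONFLICT
i=2: L=kilo, R=juliet=BASE -> take LEFT -> kilo
i=3: BASE=delta L=golf R=kilo all differ -> CONFLICT
i=4: L=bravo, R=juliet=BASE -> take LEFT -> bravo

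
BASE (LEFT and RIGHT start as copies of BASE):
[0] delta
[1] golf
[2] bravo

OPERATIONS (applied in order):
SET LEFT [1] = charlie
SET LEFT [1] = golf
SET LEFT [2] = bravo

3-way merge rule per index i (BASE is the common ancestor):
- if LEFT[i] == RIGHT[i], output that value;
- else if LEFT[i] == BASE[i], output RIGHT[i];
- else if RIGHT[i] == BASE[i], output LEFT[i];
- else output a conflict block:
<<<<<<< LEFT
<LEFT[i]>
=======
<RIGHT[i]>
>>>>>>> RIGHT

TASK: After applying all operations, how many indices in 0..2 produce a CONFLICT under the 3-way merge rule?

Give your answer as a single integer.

Answer: 0

Derivation:
Final LEFT:  [delta, golf, bravo]
Final RIGHT: [delta, golf, bravo]
i=0: L=delta R=delta -> agree -> delta
i=1: L=golf R=golf -> agree -> golf
i=2: L=bravo R=bravo -> agree -> bravo
Conflict count: 0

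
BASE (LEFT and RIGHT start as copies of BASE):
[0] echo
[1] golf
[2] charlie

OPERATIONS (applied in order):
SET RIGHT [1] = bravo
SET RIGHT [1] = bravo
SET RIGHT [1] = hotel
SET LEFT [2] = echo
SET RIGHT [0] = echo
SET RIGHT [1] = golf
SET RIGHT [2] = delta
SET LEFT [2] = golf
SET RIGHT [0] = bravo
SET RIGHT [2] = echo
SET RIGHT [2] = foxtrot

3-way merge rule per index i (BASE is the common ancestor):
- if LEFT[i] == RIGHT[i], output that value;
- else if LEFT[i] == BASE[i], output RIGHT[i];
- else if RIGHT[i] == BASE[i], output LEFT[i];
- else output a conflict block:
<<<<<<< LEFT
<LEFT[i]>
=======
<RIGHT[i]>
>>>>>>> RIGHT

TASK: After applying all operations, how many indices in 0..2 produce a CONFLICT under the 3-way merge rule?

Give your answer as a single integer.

Answer: 1

Derivation:
Final LEFT:  [echo, golf, golf]
Final RIGHT: [bravo, golf, foxtrot]
i=0: L=echo=BASE, R=bravo -> take RIGHT -> bravo
i=1: L=golf R=golf -> agree -> golf
i=2: BASE=charlie L=golf R=foxtrot all differ -> CONFLICT
Conflict count: 1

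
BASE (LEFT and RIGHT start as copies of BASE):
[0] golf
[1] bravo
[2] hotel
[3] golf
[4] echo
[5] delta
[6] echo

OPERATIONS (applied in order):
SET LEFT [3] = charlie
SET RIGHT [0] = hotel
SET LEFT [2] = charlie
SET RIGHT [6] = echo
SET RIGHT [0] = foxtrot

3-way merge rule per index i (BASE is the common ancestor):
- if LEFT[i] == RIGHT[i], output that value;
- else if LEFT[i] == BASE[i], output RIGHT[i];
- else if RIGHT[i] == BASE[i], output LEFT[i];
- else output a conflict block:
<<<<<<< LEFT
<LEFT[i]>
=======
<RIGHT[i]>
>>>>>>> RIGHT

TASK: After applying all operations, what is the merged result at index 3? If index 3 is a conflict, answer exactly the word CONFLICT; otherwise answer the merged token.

Answer: charlie

Derivation:
Final LEFT:  [golf, bravo, charlie, charlie, echo, delta, echo]
Final RIGHT: [foxtrot, bravo, hotel, golf, echo, delta, echo]
i=0: L=golf=BASE, R=foxtrot -> take RIGHT -> foxtrot
i=1: L=bravo R=bravo -> agree -> bravo
i=2: L=charlie, R=hotel=BASE -> take LEFT -> charlie
i=3: L=charlie, R=golf=BASE -> take LEFT -> charlie
i=4: L=echo R=echo -> agree -> echo
i=5: L=delta R=delta -> agree -> delta
i=6: L=echo R=echo -> agree -> echo
Index 3 -> charlie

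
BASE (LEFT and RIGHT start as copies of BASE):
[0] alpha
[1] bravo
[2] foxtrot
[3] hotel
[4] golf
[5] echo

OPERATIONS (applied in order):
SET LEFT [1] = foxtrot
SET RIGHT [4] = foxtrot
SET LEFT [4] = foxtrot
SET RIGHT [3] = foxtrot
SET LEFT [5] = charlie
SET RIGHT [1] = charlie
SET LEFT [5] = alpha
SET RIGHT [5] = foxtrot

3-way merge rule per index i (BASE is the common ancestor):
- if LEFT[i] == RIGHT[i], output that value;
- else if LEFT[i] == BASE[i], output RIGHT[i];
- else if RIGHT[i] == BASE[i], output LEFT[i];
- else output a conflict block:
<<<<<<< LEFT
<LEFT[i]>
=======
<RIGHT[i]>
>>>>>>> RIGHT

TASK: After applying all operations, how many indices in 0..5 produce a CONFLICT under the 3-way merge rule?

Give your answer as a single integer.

Answer: 2

Derivation:
Final LEFT:  [alpha, foxtrot, foxtrot, hotel, foxtrot, alpha]
Final RIGHT: [alpha, charlie, foxtrot, foxtrot, foxtrot, foxtrot]
i=0: L=alpha R=alpha -> agree -> alpha
i=1: BASE=bravo L=foxtrot R=charlie all differ -> CONFLICT
i=2: L=foxtrot R=foxtrot -> agree -> foxtrot
i=3: L=hotel=BASE, R=foxtrot -> take RIGHT -> foxtrot
i=4: L=foxtrot R=foxtrot -> agree -> foxtrot
i=5: BASE=echo L=alpha R=foxtrot all differ -> CONFLICT
Conflict count: 2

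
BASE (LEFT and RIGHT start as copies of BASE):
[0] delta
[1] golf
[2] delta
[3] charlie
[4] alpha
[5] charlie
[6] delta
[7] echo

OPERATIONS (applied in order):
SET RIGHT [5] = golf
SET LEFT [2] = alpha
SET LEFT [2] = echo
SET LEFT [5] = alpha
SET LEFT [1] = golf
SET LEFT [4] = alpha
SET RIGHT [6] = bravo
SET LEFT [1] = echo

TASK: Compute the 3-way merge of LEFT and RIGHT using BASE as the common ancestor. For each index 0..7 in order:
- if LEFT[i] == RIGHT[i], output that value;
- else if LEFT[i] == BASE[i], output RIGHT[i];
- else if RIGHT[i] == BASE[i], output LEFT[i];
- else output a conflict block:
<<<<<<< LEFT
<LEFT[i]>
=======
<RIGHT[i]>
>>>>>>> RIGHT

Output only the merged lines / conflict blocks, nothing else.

Final LEFT:  [delta, echo, echo, charlie, alpha, alpha, delta, echo]
Final RIGHT: [delta, golf, delta, charlie, alpha, golf, bravo, echo]
i=0: L=delta R=delta -> agree -> delta
i=1: L=echo, R=golf=BASE -> take LEFT -> echo
i=2: L=echo, R=delta=BASE -> take LEFT -> echo
i=3: L=charlie R=charlie -> agree -> charlie
i=4: L=alpha R=alpha -> agree -> alpha
i=5: BASE=charlie L=alpha R=golf all differ -> CONFLICT
i=6: L=delta=BASE, R=bravo -> take RIGHT -> bravo
i=7: L=echo R=echo -> agree -> echo

Answer: delta
echo
echo
charlie
alpha
<<<<<<< LEFT
alpha
=======
golf
>>>>>>> RIGHT
bravo
echo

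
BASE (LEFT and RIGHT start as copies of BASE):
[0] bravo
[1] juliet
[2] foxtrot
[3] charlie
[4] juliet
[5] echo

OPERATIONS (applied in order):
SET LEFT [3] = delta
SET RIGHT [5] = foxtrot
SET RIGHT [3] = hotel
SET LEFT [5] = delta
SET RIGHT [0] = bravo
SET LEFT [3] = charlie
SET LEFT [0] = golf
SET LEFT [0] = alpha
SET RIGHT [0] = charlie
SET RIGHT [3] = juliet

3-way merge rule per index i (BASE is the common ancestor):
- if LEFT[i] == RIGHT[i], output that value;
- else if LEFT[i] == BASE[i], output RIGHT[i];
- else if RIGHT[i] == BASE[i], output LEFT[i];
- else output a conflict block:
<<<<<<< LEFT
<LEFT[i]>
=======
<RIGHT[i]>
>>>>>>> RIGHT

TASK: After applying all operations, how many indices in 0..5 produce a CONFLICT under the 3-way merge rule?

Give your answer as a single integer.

Answer: 2

Derivation:
Final LEFT:  [alpha, juliet, foxtrot, charlie, juliet, delta]
Final RIGHT: [charlie, juliet, foxtrot, juliet, juliet, foxtrot]
i=0: BASE=bravo L=alpha R=charlie all differ -> CONFLICT
i=1: L=juliet R=juliet -> agree -> juliet
i=2: L=foxtrot R=foxtrot -> agree -> foxtrot
i=3: L=charlie=BASE, R=juliet -> take RIGHT -> juliet
i=4: L=juliet R=juliet -> agree -> juliet
i=5: BASE=echo L=delta R=foxtrot all differ -> CONFLICT
Conflict count: 2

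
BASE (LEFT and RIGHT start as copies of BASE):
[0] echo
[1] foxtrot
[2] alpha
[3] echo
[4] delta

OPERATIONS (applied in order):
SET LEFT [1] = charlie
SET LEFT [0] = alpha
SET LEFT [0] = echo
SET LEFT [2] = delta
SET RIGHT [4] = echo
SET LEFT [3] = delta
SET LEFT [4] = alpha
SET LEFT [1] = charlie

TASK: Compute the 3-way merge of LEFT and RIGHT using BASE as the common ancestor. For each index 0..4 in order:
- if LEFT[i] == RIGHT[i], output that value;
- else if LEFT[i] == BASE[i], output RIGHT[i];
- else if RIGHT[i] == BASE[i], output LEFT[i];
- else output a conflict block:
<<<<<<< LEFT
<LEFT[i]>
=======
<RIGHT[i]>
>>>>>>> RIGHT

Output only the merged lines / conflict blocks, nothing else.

Answer: echo
charlie
delta
delta
<<<<<<< LEFT
alpha
=======
echo
>>>>>>> RIGHT

Derivation:
Final LEFT:  [echo, charlie, delta, delta, alpha]
Final RIGHT: [echo, foxtrot, alpha, echo, echo]
i=0: L=echo R=echo -> agree -> echo
i=1: L=charlie, R=foxtrot=BASE -> take LEFT -> charlie
i=2: L=delta, R=alpha=BASE -> take LEFT -> delta
i=3: L=delta, R=echo=BASE -> take LEFT -> delta
i=4: BASE=delta L=alpha R=echo all differ -> CONFLICT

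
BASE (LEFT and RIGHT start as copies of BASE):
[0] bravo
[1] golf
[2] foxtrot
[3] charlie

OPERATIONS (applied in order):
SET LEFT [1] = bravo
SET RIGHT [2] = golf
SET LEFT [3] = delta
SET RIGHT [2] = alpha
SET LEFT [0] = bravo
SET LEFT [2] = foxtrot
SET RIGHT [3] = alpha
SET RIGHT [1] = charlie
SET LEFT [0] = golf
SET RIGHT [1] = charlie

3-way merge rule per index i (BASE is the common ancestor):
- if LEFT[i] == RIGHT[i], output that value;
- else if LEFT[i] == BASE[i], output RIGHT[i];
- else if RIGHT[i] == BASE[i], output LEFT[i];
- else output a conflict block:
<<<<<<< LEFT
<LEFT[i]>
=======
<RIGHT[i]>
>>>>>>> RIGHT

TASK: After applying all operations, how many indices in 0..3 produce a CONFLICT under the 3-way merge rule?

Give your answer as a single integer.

Final LEFT:  [golf, bravo, foxtrot, delta]
Final RIGHT: [bravo, charlie, alpha, alpha]
i=0: L=golf, R=bravo=BASE -> take LEFT -> golf
i=1: BASE=golf L=bravo R=charlie all differ -> CONFLICT
i=2: L=foxtrot=BASE, R=alpha -> take RIGHT -> alpha
i=3: BASE=charlie L=delta R=alpha all differ -> CONFLICT
Conflict count: 2

Answer: 2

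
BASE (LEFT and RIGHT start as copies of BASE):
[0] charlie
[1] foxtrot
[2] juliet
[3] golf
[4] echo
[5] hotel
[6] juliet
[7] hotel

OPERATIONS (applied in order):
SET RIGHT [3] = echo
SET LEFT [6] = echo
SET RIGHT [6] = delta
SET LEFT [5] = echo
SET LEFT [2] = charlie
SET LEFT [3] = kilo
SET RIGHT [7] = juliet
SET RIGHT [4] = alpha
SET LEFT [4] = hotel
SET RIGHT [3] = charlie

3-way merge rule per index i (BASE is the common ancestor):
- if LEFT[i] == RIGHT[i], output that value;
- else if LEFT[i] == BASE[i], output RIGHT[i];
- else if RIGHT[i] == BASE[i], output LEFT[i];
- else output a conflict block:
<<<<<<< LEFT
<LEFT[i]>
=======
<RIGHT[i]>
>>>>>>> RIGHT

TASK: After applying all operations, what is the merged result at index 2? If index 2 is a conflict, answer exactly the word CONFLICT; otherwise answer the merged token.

Answer: charlie

Derivation:
Final LEFT:  [charlie, foxtrot, charlie, kilo, hotel, echo, echo, hotel]
Final RIGHT: [charlie, foxtrot, juliet, charlie, alpha, hotel, delta, juliet]
i=0: L=charlie R=charlie -> agree -> charlie
i=1: L=foxtrot R=foxtrot -> agree -> foxtrot
i=2: L=charlie, R=juliet=BASE -> take LEFT -> charlie
i=3: BASE=golf L=kilo R=charlie all differ -> CONFLICT
i=4: BASE=echo L=hotel R=alpha all differ -> CONFLICT
i=5: L=echo, R=hotel=BASE -> take LEFT -> echo
i=6: BASE=juliet L=echo R=delta all differ -> CONFLICT
i=7: L=hotel=BASE, R=juliet -> take RIGHT -> juliet
Index 2 -> charlie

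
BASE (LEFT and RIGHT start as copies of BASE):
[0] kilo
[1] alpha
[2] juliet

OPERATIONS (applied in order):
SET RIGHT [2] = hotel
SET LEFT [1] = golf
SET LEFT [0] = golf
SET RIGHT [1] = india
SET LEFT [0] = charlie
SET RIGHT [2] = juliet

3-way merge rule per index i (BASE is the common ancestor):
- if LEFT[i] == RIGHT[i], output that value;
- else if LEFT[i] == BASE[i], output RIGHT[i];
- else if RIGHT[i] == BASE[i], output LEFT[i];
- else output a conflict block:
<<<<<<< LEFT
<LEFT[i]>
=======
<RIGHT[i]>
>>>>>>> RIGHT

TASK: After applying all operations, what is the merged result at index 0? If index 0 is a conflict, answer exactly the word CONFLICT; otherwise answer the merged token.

Final LEFT:  [charlie, golf, juliet]
Final RIGHT: [kilo, india, juliet]
i=0: L=charlie, R=kilo=BASE -> take LEFT -> charlie
i=1: BASE=alpha L=golf R=india all differ -> CONFLICT
i=2: L=juliet R=juliet -> agree -> juliet
Index 0 -> charlie

Answer: charlie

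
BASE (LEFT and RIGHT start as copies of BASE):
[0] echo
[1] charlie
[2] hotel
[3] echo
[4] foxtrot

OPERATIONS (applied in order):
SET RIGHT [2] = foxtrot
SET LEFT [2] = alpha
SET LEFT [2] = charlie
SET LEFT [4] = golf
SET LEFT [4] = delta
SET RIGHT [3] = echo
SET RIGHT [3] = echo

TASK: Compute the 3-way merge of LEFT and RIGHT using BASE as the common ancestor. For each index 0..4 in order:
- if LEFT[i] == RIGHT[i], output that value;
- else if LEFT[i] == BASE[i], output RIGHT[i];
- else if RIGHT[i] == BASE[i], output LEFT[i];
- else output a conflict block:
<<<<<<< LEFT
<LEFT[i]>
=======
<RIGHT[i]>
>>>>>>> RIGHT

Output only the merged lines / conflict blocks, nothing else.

Answer: echo
charlie
<<<<<<< LEFT
charlie
=======
foxtrot
>>>>>>> RIGHT
echo
delta

Derivation:
Final LEFT:  [echo, charlie, charlie, echo, delta]
Final RIGHT: [echo, charlie, foxtrot, echo, foxtrot]
i=0: L=echo R=echo -> agree -> echo
i=1: L=charlie R=charlie -> agree -> charlie
i=2: BASE=hotel L=charlie R=foxtrot all differ -> CONFLICT
i=3: L=echo R=echo -> agree -> echo
i=4: L=delta, R=foxtrot=BASE -> take LEFT -> delta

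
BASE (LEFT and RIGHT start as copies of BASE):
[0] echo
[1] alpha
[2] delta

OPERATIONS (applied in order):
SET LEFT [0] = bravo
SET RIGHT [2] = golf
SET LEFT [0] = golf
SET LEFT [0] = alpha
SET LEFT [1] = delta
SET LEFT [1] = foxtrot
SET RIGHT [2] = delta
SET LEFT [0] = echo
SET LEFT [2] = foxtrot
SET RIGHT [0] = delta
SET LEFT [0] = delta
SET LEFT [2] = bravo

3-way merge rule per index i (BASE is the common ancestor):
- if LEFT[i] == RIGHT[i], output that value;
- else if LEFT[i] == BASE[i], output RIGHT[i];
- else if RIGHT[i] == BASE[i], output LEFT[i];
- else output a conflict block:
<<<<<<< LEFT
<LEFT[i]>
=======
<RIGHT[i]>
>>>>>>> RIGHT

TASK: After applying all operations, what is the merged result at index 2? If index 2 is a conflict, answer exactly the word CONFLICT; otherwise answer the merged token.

Final LEFT:  [delta, foxtrot, bravo]
Final RIGHT: [delta, alpha, delta]
i=0: L=delta R=delta -> agree -> delta
i=1: L=foxtrot, R=alpha=BASE -> take LEFT -> foxtrot
i=2: L=bravo, R=delta=BASE -> take LEFT -> bravo
Index 2 -> bravo

Answer: bravo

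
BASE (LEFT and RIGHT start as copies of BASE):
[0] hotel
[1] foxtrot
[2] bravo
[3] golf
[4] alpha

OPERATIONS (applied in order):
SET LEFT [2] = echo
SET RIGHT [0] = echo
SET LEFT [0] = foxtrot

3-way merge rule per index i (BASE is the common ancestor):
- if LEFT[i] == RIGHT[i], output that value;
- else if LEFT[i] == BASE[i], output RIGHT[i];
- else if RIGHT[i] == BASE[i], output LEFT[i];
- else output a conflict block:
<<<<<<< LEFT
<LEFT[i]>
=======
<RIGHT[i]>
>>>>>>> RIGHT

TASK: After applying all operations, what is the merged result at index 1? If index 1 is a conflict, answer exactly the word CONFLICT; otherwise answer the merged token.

Answer: foxtrot

Derivation:
Final LEFT:  [foxtrot, foxtrot, echo, golf, alpha]
Final RIGHT: [echo, foxtrot, bravo, golf, alpha]
i=0: BASE=hotel L=foxtrot R=echo all differ -> CONFLICT
i=1: L=foxtrot R=foxtrot -> agree -> foxtrot
i=2: L=echo, R=bravo=BASE -> take LEFT -> echo
i=3: L=golf R=golf -> agree -> golf
i=4: L=alpha R=alpha -> agree -> alpha
Index 1 -> foxtrot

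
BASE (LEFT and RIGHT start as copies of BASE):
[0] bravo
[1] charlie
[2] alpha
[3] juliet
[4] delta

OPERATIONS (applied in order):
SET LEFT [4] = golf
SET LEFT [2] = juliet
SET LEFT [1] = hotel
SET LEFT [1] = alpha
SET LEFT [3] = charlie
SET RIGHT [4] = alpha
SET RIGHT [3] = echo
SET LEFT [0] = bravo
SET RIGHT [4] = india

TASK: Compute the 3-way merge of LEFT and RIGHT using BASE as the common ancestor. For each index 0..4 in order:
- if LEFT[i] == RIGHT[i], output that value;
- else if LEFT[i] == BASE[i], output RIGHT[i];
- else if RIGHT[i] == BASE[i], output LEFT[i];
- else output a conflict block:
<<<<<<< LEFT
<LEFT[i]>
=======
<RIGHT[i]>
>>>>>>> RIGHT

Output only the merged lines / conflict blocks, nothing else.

Final LEFT:  [bravo, alpha, juliet, charlie, golf]
Final RIGHT: [bravo, charlie, alpha, echo, india]
i=0: L=bravo R=bravo -> agree -> bravo
i=1: L=alpha, R=charlie=BASE -> take LEFT -> alpha
i=2: L=juliet, R=alpha=BASE -> take LEFT -> juliet
i=3: BASE=juliet L=charlie R=echo all differ -> CONFLICT
i=4: BASE=delta L=golf R=india all differ -> CONFLICT

Answer: bravo
alpha
juliet
<<<<<<< LEFT
charlie
=======
echo
>>>>>>> RIGHT
<<<<<<< LEFT
golf
=======
india
>>>>>>> RIGHT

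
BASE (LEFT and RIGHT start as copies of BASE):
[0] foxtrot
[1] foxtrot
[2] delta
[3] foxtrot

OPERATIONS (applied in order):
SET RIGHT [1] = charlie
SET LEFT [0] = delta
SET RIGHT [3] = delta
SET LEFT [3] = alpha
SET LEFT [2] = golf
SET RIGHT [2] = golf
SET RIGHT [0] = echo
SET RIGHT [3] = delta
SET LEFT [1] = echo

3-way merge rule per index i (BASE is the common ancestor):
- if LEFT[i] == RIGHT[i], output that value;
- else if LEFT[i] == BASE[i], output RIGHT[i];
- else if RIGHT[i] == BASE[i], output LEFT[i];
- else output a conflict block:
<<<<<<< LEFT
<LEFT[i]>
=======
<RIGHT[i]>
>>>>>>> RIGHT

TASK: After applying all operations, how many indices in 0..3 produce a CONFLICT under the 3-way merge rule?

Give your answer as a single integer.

Answer: 3

Derivation:
Final LEFT:  [delta, echo, golf, alpha]
Final RIGHT: [echo, charlie, golf, delta]
i=0: BASE=foxtrot L=delta R=echo all differ -> CONFLICT
i=1: BASE=foxtrot L=echo R=charlie all differ -> CONFLICT
i=2: L=golf R=golf -> agree -> golf
i=3: BASE=foxtrot L=alpha R=delta all differ -> CONFLICT
Conflict count: 3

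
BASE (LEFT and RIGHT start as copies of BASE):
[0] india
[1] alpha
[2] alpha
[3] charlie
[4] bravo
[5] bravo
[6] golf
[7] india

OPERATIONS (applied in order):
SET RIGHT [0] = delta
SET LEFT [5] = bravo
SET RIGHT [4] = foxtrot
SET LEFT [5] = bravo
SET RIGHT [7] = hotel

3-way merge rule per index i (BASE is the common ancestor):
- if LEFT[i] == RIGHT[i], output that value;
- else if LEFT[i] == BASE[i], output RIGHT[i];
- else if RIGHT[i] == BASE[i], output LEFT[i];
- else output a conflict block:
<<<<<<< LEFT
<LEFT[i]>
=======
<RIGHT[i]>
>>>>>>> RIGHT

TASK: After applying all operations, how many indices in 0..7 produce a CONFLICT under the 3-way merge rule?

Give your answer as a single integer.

Answer: 0

Derivation:
Final LEFT:  [india, alpha, alpha, charlie, bravo, bravo, golf, india]
Final RIGHT: [delta, alpha, alpha, charlie, foxtrot, bravo, golf, hotel]
i=0: L=india=BASE, R=delta -> take RIGHT -> delta
i=1: L=alpha R=alpha -> agree -> alpha
i=2: L=alpha R=alpha -> agree -> alpha
i=3: L=charlie R=charlie -> agree -> charlie
i=4: L=bravo=BASE, R=foxtrot -> take RIGHT -> foxtrot
i=5: L=bravo R=bravo -> agree -> bravo
i=6: L=golf R=golf -> agree -> golf
i=7: L=india=BASE, R=hotel -> take RIGHT -> hotel
Conflict count: 0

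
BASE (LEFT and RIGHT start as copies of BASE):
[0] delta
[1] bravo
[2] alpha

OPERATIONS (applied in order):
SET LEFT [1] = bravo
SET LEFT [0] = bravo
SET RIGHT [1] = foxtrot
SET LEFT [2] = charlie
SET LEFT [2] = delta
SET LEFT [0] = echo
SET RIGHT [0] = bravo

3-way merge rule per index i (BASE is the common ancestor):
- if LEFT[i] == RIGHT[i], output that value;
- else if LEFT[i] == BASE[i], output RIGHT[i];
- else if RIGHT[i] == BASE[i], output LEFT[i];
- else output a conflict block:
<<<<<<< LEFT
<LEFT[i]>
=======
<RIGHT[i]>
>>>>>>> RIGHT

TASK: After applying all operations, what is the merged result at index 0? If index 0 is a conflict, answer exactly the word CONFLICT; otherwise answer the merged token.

Answer: CONFLICT

Derivation:
Final LEFT:  [echo, bravo, delta]
Final RIGHT: [bravo, foxtrot, alpha]
i=0: BASE=delta L=echo R=bravo all differ -> CONFLICT
i=1: L=bravo=BASE, R=foxtrot -> take RIGHT -> foxtrot
i=2: L=delta, R=alpha=BASE -> take LEFT -> delta
Index 0 -> CONFLICT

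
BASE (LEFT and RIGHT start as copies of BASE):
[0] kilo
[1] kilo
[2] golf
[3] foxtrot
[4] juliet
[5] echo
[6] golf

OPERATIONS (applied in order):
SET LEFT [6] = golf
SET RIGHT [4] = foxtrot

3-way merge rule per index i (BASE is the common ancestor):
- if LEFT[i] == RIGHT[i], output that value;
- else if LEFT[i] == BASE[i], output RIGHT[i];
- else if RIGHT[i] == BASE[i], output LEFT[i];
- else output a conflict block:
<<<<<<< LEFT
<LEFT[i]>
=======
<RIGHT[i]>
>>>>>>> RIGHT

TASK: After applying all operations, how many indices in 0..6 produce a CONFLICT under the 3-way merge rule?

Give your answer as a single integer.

Answer: 0

Derivation:
Final LEFT:  [kilo, kilo, golf, foxtrot, juliet, echo, golf]
Final RIGHT: [kilo, kilo, golf, foxtrot, foxtrot, echo, golf]
i=0: L=kilo R=kilo -> agree -> kilo
i=1: L=kilo R=kilo -> agree -> kilo
i=2: L=golf R=golf -> agree -> golf
i=3: L=foxtrot R=foxtrot -> agree -> foxtrot
i=4: L=juliet=BASE, R=foxtrot -> take RIGHT -> foxtrot
i=5: L=echo R=echo -> agree -> echo
i=6: L=golf R=golf -> agree -> golf
Conflict count: 0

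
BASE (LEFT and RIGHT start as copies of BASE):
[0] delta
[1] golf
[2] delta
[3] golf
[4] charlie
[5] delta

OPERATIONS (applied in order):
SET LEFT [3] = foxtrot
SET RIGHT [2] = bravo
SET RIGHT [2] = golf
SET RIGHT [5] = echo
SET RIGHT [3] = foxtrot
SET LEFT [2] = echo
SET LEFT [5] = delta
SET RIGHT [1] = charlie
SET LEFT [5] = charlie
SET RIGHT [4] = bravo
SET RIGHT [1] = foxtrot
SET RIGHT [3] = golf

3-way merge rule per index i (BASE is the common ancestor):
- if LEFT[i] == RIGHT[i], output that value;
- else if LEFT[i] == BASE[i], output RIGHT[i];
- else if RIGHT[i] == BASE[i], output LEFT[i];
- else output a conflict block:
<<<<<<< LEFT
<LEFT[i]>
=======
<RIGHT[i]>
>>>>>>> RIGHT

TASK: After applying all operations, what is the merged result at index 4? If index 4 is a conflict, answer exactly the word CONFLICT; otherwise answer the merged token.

Answer: bravo

Derivation:
Final LEFT:  [delta, golf, echo, foxtrot, charlie, charlie]
Final RIGHT: [delta, foxtrot, golf, golf, bravo, echo]
i=0: L=delta R=delta -> agree -> delta
i=1: L=golf=BASE, R=foxtrot -> take RIGHT -> foxtrot
i=2: BASE=delta L=echo R=golf all differ -> CONFLICT
i=3: L=foxtrot, R=golf=BASE -> take LEFT -> foxtrot
i=4: L=charlie=BASE, R=bravo -> take RIGHT -> bravo
i=5: BASE=delta L=charlie R=echo all differ -> CONFLICT
Index 4 -> bravo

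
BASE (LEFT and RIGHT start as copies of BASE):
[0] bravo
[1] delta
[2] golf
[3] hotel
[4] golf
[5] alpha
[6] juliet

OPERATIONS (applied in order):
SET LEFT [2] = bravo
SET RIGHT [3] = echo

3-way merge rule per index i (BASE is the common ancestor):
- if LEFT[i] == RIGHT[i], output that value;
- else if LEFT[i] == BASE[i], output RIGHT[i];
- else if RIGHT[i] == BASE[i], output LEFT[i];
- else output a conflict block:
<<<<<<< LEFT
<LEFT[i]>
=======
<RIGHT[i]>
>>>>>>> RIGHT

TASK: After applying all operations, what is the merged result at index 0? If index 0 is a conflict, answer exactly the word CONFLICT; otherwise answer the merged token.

Answer: bravo

Derivation:
Final LEFT:  [bravo, delta, bravo, hotel, golf, alpha, juliet]
Final RIGHT: [bravo, delta, golf, echo, golf, alpha, juliet]
i=0: L=bravo R=bravo -> agree -> bravo
i=1: L=delta R=delta -> agree -> delta
i=2: L=bravo, R=golf=BASE -> take LEFT -> bravo
i=3: L=hotel=BASE, R=echo -> take RIGHT -> echo
i=4: L=golf R=golf -> agree -> golf
i=5: L=alpha R=alpha -> agree -> alpha
i=6: L=juliet R=juliet -> agree -> juliet
Index 0 -> bravo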